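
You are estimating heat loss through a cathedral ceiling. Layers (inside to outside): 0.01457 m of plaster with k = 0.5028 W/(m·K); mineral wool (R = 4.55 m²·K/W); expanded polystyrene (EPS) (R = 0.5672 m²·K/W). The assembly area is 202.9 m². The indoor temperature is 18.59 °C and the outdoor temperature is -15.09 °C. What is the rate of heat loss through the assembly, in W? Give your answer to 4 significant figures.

1328 W

0.01457/0.5028 = 0.028978
R_total = 0.028978 + 4.55 + 0.5672 = 5.1462 m²·K/W
Q = A·ΔT/R = 202.9 × (18.59 − (-15.09)) / 5.1462 = 1327.9 W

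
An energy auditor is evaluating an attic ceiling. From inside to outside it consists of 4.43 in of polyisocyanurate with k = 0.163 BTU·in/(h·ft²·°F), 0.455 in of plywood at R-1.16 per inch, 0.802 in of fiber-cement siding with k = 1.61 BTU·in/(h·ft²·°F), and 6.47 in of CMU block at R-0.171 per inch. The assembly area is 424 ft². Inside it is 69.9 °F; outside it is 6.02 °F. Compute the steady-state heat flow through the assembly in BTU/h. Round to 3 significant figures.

4.43/0.163 = 27.18
0.455 × 1.16 = 0.5278
0.802/1.61 = 0.4981
6.47 × 0.171 = 1.106
R_total = 27.18 + 0.5278 + 0.4981 + 1.106 = 29.31 ft²·°F·h/BTU
Q = A·ΔT/R = 424 × (69.9 − 6.02) / 29.31 = 924.1 BTU/h

924 BTU/h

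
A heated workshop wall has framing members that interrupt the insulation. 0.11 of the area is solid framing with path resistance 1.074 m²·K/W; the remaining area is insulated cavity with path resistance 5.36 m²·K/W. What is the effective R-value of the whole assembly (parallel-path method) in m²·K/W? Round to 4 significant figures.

3.725 m²·K/W

U_eff = 0.89/5.36 + 0.11/1.074 = 0.16604 + 0.10242 = 0.26847
R_eff = 1/U_eff = 3.7249 m²·K/W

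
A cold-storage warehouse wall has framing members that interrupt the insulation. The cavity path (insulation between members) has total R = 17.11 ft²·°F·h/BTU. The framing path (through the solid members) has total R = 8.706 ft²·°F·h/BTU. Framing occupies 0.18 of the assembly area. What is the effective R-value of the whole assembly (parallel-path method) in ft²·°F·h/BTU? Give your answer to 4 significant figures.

U_eff = 0.82/17.11 + 0.18/8.706 = 0.047925 + 0.020675 = 0.068601
R_eff = 1/U_eff = 14.577 ft²·°F·h/BTU

14.58 ft²·°F·h/BTU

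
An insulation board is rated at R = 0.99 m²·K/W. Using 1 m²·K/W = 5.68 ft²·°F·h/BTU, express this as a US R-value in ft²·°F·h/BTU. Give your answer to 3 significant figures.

R_US = 0.99 × 5.68 = 5.623

5.62 ft²·°F·h/BTU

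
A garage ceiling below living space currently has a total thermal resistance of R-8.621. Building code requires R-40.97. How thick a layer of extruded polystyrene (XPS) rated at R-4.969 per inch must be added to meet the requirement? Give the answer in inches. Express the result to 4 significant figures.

ΔR = 40.97 − 8.621 = 32.349 ft²·°F·h/BTU
L = ΔR / (R/in) = 32.349/4.969 = 6.5102 in

6.510 in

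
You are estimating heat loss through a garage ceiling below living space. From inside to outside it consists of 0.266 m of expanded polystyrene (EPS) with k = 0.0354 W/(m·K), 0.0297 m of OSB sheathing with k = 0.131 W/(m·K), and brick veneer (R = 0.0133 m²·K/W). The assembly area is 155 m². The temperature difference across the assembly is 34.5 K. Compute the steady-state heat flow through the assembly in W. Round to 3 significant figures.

0.266/0.0354 = 7.514
0.0297/0.131 = 0.2267
R_total = 7.514 + 0.2267 + 0.0133 = 7.754 m²·K/W
Q = A·ΔT/R = 155 × 34.5 / 7.754 = 689.6 W

690 W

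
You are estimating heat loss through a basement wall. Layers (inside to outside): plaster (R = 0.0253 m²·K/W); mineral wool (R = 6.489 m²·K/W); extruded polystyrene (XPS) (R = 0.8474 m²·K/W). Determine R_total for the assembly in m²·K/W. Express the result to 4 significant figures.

R_total = 0.0253 + 6.489 + 0.8474 = 7.3617 m²·K/W

7.362 m²·K/W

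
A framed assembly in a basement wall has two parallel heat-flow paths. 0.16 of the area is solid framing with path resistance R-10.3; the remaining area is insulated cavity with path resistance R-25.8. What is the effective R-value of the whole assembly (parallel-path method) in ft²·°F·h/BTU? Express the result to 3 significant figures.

20.8 ft²·°F·h/BTU

U_eff = 0.84/25.8 + 0.16/10.3 = 0.03256 + 0.01553 = 0.04809
R_eff = 1/U_eff = 20.79 ft²·°F·h/BTU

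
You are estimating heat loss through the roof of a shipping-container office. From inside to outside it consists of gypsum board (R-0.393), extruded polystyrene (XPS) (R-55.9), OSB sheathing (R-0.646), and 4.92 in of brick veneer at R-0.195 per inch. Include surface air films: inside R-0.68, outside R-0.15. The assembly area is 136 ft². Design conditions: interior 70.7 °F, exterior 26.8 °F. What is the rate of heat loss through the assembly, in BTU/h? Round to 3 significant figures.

102 BTU/h

4.92 × 0.195 = 0.9594
R_total = 0.68 + 0.393 + 55.9 + 0.646 + 0.9594 + 0.15 = 58.73 ft²·°F·h/BTU
Q = A·ΔT/R = 136 × (70.7 − 26.8) / 58.73 = 101.7 BTU/h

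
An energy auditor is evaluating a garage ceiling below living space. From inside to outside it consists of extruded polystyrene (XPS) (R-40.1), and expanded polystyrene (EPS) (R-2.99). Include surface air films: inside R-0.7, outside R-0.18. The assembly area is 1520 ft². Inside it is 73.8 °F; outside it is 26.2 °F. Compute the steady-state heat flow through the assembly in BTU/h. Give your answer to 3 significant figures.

R_total = 0.7 + 40.1 + 2.99 + 0.18 = 43.97 ft²·°F·h/BTU
Q = A·ΔT/R = 1520 × (73.8 − 26.2) / 43.97 = 1645 BTU/h

1650 BTU/h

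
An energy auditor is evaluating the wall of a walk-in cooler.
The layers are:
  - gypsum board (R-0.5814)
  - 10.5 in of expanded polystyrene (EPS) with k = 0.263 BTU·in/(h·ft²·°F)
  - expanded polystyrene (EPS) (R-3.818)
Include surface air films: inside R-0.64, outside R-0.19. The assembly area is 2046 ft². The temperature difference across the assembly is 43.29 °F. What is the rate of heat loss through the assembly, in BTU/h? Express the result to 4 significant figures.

10.5/0.263 = 39.924
R_total = 0.64 + 0.5814 + 39.924 + 3.818 + 0.19 = 45.153 ft²·°F·h/BTU
Q = A·ΔT/R = 2046 × 43.29 / 45.153 = 1961.6 BTU/h

1962 BTU/h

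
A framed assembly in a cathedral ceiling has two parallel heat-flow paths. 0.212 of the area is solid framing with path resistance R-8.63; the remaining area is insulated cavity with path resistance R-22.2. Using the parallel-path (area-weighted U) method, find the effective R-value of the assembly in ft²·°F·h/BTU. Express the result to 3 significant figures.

16.6 ft²·°F·h/BTU

U_eff = 0.788/22.2 + 0.212/8.63 = 0.0355 + 0.02457 = 0.06006
R_eff = 1/U_eff = 16.65 ft²·°F·h/BTU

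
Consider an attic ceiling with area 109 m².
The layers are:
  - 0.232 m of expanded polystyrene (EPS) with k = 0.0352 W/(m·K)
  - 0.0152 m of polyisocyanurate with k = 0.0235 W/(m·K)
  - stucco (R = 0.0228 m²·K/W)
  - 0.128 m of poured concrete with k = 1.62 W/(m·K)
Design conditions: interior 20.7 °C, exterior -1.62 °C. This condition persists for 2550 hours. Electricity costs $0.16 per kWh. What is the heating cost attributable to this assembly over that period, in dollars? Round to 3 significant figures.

0.232/0.0352 = 6.591
0.0152/0.0235 = 0.6468
0.128/1.62 = 0.07901
R_total = 6.591 + 0.6468 + 0.0228 + 0.07901 = 7.34 m²·K/W
Q = 109 × (20.7 − (-1.62)) / 7.34 = 331.5 W
E = 331.5 W × 2550 h / 1000 = 845.3 kWh
Cost = 845.3 × 0.16 = $135.2

135 dollars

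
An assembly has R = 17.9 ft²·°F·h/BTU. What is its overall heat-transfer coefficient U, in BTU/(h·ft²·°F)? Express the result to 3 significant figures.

0.0559 BTU/(h·ft²·°F)

U = 1/R = 1/17.9 = 0.05587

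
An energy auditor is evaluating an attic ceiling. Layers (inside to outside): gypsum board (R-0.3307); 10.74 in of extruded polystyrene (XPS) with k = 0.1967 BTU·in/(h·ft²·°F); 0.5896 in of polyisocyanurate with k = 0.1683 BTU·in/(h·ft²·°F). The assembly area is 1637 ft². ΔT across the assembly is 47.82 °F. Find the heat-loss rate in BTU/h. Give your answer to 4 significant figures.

1340 BTU/h

10.74/0.1967 = 54.601
0.5896/0.1683 = 3.5033
R_total = 0.3307 + 54.601 + 3.5033 = 58.435 ft²·°F·h/BTU
Q = A·ΔT/R = 1637 × 47.82 / 58.435 = 1339.6 BTU/h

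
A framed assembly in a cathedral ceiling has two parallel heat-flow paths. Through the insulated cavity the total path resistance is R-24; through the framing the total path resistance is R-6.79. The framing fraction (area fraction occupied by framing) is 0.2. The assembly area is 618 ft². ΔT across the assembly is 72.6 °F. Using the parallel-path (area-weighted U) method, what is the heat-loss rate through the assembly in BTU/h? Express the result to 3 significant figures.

2820 BTU/h

U_eff = 0.8/24 + 0.2/6.79 = 0.03333 + 0.02946 = 0.06279
R_eff = 1/U_eff = 15.93 ft²·°F·h/BTU
Q = 618 × 72.6 / 15.93 = 2817 BTU/h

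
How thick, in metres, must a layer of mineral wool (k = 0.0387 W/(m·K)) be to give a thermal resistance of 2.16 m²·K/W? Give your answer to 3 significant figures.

L = R·k = 2.16 × 0.0387 = 0.08359 m

0.0836 m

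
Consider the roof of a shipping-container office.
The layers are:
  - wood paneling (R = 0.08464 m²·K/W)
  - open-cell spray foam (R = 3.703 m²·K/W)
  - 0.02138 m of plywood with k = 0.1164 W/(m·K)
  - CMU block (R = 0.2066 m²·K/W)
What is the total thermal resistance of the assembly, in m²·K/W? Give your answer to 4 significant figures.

4.178 m²·K/W

0.02138/0.1164 = 0.18368
R_total = 0.08464 + 3.703 + 0.18368 + 0.2066 = 4.1779 m²·K/W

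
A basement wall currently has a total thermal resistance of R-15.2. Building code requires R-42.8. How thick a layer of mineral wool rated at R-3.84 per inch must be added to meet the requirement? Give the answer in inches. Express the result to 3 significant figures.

7.19 in

ΔR = 42.8 − 15.2 = 27.6 ft²·°F·h/BTU
L = ΔR / (R/in) = 27.6/3.84 = 7.188 in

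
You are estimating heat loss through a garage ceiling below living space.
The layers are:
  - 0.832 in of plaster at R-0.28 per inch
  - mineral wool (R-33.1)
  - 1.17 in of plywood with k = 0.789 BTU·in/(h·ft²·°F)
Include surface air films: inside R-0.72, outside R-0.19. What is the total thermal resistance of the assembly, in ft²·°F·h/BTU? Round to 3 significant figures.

35.7 ft²·°F·h/BTU

0.832 × 0.28 = 0.233
1.17/0.789 = 1.483
R_total = 0.72 + 0.233 + 33.1 + 1.483 + 0.19 = 35.73 ft²·°F·h/BTU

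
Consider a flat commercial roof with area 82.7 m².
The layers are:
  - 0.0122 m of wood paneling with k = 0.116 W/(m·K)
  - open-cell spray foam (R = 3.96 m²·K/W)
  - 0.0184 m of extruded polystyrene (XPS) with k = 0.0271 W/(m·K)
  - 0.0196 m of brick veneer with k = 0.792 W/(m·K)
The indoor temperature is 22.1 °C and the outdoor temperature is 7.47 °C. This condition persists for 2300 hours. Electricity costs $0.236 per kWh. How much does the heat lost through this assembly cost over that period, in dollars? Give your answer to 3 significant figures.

138 dollars

0.0122/0.116 = 0.1052
0.0184/0.0271 = 0.679
0.0196/0.792 = 0.02475
R_total = 0.1052 + 3.96 + 0.679 + 0.02475 = 4.769 m²·K/W
Q = 82.7 × (22.1 − 7.47) / 4.769 = 253.7 W
E = 253.7 W × 2300 h / 1000 = 583.5 kWh
Cost = 583.5 × 0.236 = $137.7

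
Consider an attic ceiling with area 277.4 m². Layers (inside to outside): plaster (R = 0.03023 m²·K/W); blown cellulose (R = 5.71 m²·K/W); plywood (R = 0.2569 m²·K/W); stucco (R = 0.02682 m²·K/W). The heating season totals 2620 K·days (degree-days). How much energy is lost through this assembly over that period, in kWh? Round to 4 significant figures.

2896 kWh

R_total = 0.03023 + 5.71 + 0.2569 + 0.02682 = 6.024 m²·K/W
E = A × HDD × 24 / R / 1000 = 277.4 × 2620 × 24 / 6.024 / 1000 = 2895.6 kWh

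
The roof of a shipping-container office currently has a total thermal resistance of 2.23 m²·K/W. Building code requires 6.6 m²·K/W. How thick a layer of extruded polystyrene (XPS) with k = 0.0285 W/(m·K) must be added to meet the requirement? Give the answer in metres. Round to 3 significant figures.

ΔR = 6.6 − 2.23 = 4.37 m²·K/W
L = ΔR × k = 4.37 × 0.0285 = 0.1245 m

0.125 m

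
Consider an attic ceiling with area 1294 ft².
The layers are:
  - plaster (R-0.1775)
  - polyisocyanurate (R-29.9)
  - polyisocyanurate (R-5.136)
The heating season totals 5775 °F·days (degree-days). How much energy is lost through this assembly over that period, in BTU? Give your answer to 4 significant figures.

5093000 BTU

R_total = 0.1775 + 29.9 + 5.136 = 35.213 ft²·°F·h/BTU
E = A × HDD × 24 / R = 1294 × 5775 × 24 / 35.213 = 5093200 BTU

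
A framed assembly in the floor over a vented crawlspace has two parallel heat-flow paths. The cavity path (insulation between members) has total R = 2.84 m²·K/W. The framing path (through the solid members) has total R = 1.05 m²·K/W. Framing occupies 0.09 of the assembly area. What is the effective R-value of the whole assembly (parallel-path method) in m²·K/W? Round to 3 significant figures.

U_eff = 0.91/2.84 + 0.09/1.05 = 0.3204 + 0.08571 = 0.4061
R_eff = 1/U_eff = 2.462 m²·K/W

2.46 m²·K/W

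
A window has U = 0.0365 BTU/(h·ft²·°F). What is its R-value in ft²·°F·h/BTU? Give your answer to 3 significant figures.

27.4 ft²·°F·h/BTU

R = 1/U = 1/0.0365 = 27.4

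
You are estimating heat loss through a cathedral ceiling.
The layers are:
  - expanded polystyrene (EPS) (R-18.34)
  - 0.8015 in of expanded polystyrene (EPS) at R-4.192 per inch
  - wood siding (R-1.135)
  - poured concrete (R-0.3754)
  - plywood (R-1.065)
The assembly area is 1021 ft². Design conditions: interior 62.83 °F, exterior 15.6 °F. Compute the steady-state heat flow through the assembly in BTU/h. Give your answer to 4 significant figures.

0.8015 × 4.192 = 3.3599
R_total = 18.34 + 3.3599 + 1.135 + 0.3754 + 1.065 = 24.275 ft²·°F·h/BTU
Q = A·ΔT/R = 1021 × (62.83 − 15.6) / 24.275 = 1986.5 BTU/h

1986 BTU/h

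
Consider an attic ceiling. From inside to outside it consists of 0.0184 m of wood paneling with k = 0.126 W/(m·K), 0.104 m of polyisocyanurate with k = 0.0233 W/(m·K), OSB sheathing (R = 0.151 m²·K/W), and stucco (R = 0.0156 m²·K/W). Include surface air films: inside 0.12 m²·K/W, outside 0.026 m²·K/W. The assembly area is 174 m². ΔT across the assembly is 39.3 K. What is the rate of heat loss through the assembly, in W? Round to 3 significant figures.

1390 W

0.0184/0.126 = 0.146
0.104/0.0233 = 4.464
R_total = 0.12 + 0.146 + 4.464 + 0.151 + 0.0156 + 0.026 = 4.922 m²·K/W
Q = A·ΔT/R = 174 × 39.3 / 4.922 = 1389 W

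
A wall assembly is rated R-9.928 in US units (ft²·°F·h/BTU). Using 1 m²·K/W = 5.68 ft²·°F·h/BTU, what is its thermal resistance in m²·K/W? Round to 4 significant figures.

1.748 m²·K/W

R_SI = 9.928/5.68 = 1.7479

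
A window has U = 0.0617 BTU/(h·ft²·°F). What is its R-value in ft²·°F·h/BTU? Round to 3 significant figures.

16.2 ft²·°F·h/BTU

R = 1/U = 1/0.0617 = 16.21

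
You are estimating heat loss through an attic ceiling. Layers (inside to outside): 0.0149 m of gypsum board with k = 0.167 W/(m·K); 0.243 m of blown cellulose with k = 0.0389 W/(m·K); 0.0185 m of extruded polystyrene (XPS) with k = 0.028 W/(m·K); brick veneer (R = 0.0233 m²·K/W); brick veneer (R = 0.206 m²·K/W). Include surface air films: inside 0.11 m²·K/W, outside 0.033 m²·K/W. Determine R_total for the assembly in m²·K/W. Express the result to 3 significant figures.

0.0149/0.167 = 0.08922
0.243/0.0389 = 6.247
0.0185/0.028 = 0.6607
R_total = 0.11 + 0.08922 + 6.247 + 0.6607 + 0.0233 + 0.206 + 0.033 = 7.369 m²·K/W

7.37 m²·K/W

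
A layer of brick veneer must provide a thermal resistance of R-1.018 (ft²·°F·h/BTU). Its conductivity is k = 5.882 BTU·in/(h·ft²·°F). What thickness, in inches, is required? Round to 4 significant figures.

L = R × k = 1.018 × 5.882 = 5.9879 in

5.988 in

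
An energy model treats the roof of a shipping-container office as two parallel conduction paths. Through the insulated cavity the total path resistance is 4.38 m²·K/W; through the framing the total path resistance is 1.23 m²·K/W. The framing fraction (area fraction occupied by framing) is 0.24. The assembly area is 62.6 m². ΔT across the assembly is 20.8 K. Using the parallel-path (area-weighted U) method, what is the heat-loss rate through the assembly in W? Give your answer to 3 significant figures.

U_eff = 0.76/4.38 + 0.24/1.23 = 0.1735 + 0.1951 = 0.3686
R_eff = 1/U_eff = 2.713 m²·K/W
Q = 62.6 × 20.8 / 2.713 = 480 W

480 W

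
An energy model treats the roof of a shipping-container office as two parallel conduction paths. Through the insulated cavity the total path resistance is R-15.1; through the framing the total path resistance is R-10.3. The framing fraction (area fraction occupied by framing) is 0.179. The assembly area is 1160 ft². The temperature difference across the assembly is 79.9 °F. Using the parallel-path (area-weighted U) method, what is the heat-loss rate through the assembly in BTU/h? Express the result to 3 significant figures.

6650 BTU/h

U_eff = 0.821/15.1 + 0.179/10.3 = 0.05437 + 0.01738 = 0.07175
R_eff = 1/U_eff = 13.94 ft²·°F·h/BTU
Q = 1160 × 79.9 / 13.94 = 6650 BTU/h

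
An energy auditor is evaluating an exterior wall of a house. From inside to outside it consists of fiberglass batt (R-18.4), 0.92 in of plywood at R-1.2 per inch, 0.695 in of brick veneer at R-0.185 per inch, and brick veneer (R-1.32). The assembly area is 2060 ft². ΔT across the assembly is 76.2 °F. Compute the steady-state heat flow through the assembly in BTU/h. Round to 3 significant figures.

7490 BTU/h

0.92 × 1.2 = 1.104
0.695 × 0.185 = 0.1286
R_total = 18.4 + 1.104 + 0.1286 + 1.32 = 20.95 ft²·°F·h/BTU
Q = A·ΔT/R = 2060 × 76.2 / 20.95 = 7492 BTU/h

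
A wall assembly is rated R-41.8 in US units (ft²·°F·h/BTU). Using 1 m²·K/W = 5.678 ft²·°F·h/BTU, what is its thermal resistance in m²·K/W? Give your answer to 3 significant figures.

R_SI = 41.8/5.678 = 7.362

7.36 m²·K/W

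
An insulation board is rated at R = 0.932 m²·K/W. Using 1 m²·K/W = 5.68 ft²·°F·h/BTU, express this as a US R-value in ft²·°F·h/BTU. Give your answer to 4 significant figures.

5.294 ft²·°F·h/BTU

R_US = 0.932 × 5.68 = 5.2938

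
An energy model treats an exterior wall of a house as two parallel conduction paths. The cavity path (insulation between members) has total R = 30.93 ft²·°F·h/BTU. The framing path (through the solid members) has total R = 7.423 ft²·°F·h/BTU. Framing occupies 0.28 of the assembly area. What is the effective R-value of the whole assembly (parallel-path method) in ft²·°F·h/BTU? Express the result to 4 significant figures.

U_eff = 0.72/30.93 + 0.28/7.423 = 0.023278 + 0.037721 = 0.060999
R_eff = 1/U_eff = 16.394 ft²·°F·h/BTU

16.39 ft²·°F·h/BTU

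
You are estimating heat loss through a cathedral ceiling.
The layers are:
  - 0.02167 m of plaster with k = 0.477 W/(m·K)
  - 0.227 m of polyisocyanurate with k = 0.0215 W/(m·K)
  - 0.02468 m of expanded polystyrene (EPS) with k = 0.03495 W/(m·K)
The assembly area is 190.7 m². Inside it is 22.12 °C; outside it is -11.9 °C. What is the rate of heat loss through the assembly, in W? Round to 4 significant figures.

0.02167/0.477 = 0.04543
0.227/0.0215 = 10.558
0.02468/0.03495 = 0.70615
R_total = 0.04543 + 10.558 + 0.70615 = 11.31 m²·K/W
Q = A·ΔT/R = 190.7 × (22.12 − (-11.9)) / 11.31 = 573.63 W

573.6 W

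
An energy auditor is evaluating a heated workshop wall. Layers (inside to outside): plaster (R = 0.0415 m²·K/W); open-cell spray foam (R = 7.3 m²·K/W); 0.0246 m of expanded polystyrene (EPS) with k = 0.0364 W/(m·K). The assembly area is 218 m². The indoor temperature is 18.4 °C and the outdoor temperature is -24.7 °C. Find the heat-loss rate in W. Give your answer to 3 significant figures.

1170 W

0.0246/0.0364 = 0.6758
R_total = 0.0415 + 7.3 + 0.6758 = 8.017 m²·K/W
Q = A·ΔT/R = 218 × (18.4 − (-24.7)) / 8.017 = 1172 W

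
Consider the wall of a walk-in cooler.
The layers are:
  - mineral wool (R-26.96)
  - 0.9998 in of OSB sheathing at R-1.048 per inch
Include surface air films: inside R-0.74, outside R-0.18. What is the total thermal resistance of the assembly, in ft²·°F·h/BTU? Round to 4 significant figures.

0.9998 × 1.048 = 1.0478
R_total = 0.74 + 26.96 + 1.0478 + 0.18 = 28.928 ft²·°F·h/BTU

28.93 ft²·°F·h/BTU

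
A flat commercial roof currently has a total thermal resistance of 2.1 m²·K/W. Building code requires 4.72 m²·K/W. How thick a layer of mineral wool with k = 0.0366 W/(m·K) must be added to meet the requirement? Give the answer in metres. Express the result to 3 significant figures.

0.0959 m

ΔR = 4.72 − 2.1 = 2.62 m²·K/W
L = ΔR × k = 2.62 × 0.0366 = 0.09589 m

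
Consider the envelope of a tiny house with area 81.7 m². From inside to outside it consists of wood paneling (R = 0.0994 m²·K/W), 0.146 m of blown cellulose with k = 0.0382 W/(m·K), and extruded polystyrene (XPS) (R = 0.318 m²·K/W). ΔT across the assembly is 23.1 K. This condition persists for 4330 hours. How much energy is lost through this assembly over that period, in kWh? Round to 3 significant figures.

1930 kWh

0.146/0.0382 = 3.822
R_total = 0.0994 + 3.822 + 0.318 = 4.239 m²·K/W
Q = 81.7 × 23.1 / 4.239 = 445.2 W
E = 445.2 W × 4330 h / 1000 = 1928 kWh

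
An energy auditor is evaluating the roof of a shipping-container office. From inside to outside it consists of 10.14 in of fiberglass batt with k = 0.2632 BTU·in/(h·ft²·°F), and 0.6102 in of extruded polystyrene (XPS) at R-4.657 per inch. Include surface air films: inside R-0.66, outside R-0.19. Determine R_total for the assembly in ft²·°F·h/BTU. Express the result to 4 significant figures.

42.22 ft²·°F·h/BTU

10.14/0.2632 = 38.526
0.6102 × 4.657 = 2.8417
R_total = 0.66 + 38.526 + 2.8417 + 0.19 = 42.218 ft²·°F·h/BTU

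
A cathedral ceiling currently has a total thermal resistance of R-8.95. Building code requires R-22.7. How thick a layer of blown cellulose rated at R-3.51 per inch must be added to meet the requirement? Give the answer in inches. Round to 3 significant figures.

3.92 in

ΔR = 22.7 − 8.95 = 13.75 ft²·°F·h/BTU
L = ΔR / (R/in) = 13.75/3.51 = 3.917 in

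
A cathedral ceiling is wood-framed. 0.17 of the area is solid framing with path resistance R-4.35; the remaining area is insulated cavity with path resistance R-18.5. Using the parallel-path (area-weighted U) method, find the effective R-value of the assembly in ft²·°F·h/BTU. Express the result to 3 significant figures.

11.9 ft²·°F·h/BTU

U_eff = 0.83/18.5 + 0.17/4.35 = 0.04486 + 0.03908 = 0.08395
R_eff = 1/U_eff = 11.91 ft²·°F·h/BTU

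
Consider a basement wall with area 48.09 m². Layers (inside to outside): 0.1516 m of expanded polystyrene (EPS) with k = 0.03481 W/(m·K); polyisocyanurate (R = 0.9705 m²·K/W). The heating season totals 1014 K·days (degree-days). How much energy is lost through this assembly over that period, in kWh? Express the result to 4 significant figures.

219.8 kWh

0.1516/0.03481 = 4.3551
R_total = 4.3551 + 0.9705 = 5.3256 m²·K/W
E = A × HDD × 24 / R / 1000 = 48.09 × 1014 × 24 / 5.3256 / 1000 = 219.75 kWh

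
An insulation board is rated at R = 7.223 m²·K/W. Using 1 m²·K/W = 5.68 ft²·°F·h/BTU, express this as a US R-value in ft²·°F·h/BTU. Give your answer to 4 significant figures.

R_US = 7.223 × 5.68 = 41.027

41.03 ft²·°F·h/BTU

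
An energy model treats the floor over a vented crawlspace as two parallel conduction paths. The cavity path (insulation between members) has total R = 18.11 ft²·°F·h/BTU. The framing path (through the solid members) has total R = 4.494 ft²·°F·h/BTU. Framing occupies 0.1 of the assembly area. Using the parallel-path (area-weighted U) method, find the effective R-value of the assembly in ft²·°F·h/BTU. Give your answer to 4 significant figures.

U_eff = 0.9/18.11 + 0.1/4.494 = 0.049696 + 0.022252 = 0.071948
R_eff = 1/U_eff = 13.899 ft²·°F·h/BTU

13.90 ft²·°F·h/BTU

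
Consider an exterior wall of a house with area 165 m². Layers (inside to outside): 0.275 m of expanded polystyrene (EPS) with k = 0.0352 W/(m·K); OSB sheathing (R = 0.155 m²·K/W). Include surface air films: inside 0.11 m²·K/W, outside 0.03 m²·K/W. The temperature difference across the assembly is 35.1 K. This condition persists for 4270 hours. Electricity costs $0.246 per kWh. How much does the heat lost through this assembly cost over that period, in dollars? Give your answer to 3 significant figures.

750 dollars

0.275/0.0352 = 7.812
R_total = 0.11 + 7.812 + 0.155 + 0.03 = 8.107 m²·K/W
Q = 165 × 35.1 / 8.107 = 714.3 W
E = 714.3 W × 4270 h / 1000 = 3050 kWh
Cost = 3050 × 0.246 = $750.4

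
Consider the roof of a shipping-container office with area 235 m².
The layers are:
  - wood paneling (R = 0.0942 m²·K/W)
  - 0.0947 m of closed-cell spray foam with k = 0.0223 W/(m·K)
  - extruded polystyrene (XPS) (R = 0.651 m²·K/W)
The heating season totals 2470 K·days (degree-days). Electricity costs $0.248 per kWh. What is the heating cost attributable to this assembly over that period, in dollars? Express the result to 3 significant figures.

0.0947/0.0223 = 4.247
R_total = 0.0942 + 4.247 + 0.651 = 4.992 m²·K/W
E = A × HDD × 24 / R / 1000 = 235 × 2470 × 24 / 4.992 / 1000 = 2791 kWh
Cost = 2791 × 0.248 = $692.1

692 dollars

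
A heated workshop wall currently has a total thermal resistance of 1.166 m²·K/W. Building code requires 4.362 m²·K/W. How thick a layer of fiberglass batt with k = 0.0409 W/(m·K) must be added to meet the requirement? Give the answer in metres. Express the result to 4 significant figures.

0.1307 m

ΔR = 4.362 − 1.166 = 3.196 m²·K/W
L = ΔR × k = 3.196 × 0.0409 = 0.13072 m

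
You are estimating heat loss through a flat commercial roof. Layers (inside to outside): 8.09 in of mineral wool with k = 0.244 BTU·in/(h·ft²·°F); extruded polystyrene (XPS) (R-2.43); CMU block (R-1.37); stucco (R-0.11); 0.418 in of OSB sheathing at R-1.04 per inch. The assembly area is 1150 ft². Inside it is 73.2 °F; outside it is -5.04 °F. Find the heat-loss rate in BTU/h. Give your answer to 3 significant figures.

8.09/0.244 = 33.16
0.418 × 1.04 = 0.4347
R_total = 33.16 + 2.43 + 1.37 + 0.11 + 0.4347 = 37.5 ft²·°F·h/BTU
Q = A·ΔT/R = 1150 × (73.2 − (-5.04)) / 37.5 = 2399 BTU/h

2400 BTU/h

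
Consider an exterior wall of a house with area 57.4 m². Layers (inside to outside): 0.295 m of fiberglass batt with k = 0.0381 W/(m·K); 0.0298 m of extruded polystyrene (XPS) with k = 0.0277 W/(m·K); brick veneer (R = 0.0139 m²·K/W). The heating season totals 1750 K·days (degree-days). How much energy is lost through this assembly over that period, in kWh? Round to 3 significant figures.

0.295/0.0381 = 7.743
0.0298/0.0277 = 1.076
R_total = 7.743 + 1.076 + 0.0139 = 8.832 m²·K/W
E = A × HDD × 24 / R / 1000 = 57.4 × 1750 × 24 / 8.832 / 1000 = 272.9 kWh

273 kWh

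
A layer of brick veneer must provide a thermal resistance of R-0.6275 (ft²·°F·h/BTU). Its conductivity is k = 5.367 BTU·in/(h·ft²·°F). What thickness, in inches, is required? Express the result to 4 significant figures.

L = R × k = 0.6275 × 5.367 = 3.3678 in

3.368 in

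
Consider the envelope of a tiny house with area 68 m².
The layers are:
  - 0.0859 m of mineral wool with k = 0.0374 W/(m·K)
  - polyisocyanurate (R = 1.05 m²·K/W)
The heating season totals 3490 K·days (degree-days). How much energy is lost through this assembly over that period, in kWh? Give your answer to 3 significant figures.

0.0859/0.0374 = 2.297
R_total = 2.297 + 1.05 = 3.347 m²·K/W
E = A × HDD × 24 / R / 1000 = 68 × 3490 × 24 / 3.347 / 1000 = 1702 kWh

1700 kWh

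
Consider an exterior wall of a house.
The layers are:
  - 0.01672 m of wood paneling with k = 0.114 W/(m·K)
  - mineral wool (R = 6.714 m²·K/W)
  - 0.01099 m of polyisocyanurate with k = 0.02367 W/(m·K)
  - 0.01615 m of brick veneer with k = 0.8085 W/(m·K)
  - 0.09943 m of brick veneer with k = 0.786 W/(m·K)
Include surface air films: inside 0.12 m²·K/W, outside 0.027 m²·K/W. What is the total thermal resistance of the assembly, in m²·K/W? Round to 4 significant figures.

0.01672/0.114 = 0.14667
0.01099/0.02367 = 0.4643
0.01615/0.8085 = 0.019975
0.09943/0.786 = 0.1265
R_total = 0.12 + 0.14667 + 6.714 + 0.4643 + 0.019975 + 0.1265 + 0.027 = 7.6184 m²·K/W

7.618 m²·K/W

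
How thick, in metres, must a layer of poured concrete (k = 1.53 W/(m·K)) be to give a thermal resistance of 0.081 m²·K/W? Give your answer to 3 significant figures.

0.124 m

L = R·k = 0.081 × 1.53 = 0.1239 m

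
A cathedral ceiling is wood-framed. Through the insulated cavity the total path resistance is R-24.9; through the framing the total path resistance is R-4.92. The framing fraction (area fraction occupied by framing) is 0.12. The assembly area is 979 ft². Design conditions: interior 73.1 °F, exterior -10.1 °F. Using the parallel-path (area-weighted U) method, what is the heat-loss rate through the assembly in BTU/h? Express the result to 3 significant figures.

U_eff = 0.88/24.9 + 0.12/4.92 = 0.03534 + 0.02439 = 0.05973
R_eff = 1/U_eff = 16.74 ft²·°F·h/BTU
Q = 979 × (73.1 − (-10.1)) / 16.74 = 4865 BTU/h

4870 BTU/h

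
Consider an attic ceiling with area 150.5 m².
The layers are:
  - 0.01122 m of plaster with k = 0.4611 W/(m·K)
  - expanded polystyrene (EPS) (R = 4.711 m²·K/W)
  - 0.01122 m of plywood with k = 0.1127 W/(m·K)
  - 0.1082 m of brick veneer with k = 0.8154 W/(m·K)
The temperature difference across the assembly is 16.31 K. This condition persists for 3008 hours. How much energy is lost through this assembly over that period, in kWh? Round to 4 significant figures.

1486 kWh

0.01122/0.4611 = 0.024333
0.01122/0.1127 = 0.099556
0.1082/0.8154 = 0.1327
R_total = 0.024333 + 4.711 + 0.099556 + 0.1327 = 4.9676 m²·K/W
Q = 150.5 × 16.31 / 4.9676 = 494.13 W
E = 494.13 W × 3008 h / 1000 = 1486.4 kWh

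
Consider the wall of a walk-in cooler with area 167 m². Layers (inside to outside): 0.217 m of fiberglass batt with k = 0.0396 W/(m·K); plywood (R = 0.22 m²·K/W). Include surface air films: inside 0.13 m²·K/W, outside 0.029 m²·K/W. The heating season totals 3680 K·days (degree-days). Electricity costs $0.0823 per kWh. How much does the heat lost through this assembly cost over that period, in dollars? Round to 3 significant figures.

207 dollars

0.217/0.0396 = 5.48
R_total = 0.13 + 5.48 + 0.22 + 0.029 = 5.859 m²·K/W
E = A × HDD × 24 / R / 1000 = 167 × 3680 × 24 / 5.859 / 1000 = 2517 kWh
Cost = 2517 × 0.0823 = $207.2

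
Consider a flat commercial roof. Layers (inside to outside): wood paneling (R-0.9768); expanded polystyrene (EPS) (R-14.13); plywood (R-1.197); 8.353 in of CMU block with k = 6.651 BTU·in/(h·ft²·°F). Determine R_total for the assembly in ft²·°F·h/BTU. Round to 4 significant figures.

17.56 ft²·°F·h/BTU

8.353/6.651 = 1.2559
R_total = 0.9768 + 14.13 + 1.197 + 1.2559 = 17.56 ft²·°F·h/BTU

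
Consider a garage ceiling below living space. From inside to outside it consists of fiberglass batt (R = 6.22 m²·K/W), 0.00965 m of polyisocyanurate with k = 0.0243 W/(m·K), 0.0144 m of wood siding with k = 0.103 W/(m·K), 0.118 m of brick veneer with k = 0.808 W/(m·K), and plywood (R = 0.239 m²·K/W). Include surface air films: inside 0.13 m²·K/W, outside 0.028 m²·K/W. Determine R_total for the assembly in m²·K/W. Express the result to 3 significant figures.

7.30 m²·K/W

0.00965/0.0243 = 0.3971
0.0144/0.103 = 0.1398
0.118/0.808 = 0.146
R_total = 0.13 + 6.22 + 0.3971 + 0.1398 + 0.146 + 0.239 + 0.028 = 7.3 m²·K/W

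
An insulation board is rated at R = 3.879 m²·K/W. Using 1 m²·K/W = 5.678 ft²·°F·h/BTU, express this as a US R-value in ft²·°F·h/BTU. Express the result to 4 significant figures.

R_US = 3.879 × 5.678 = 22.025

22.02 ft²·°F·h/BTU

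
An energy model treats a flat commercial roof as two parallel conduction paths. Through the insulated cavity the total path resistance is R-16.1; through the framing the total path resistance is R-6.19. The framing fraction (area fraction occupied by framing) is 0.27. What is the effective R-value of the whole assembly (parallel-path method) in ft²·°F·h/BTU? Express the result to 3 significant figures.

U_eff = 0.73/16.1 + 0.27/6.19 = 0.04534 + 0.04362 = 0.08896
R_eff = 1/U_eff = 11.24 ft²·°F·h/BTU

11.2 ft²·°F·h/BTU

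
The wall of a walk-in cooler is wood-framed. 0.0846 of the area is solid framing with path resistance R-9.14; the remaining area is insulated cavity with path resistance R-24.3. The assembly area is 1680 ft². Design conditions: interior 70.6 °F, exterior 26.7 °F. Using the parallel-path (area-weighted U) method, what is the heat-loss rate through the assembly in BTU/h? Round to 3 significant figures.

U_eff = 0.9154/24.3 + 0.0846/9.14 = 0.03767 + 0.009256 = 0.04693
R_eff = 1/U_eff = 21.31 ft²·°F·h/BTU
Q = 1680 × (70.6 − 26.7) / 21.31 = 3461 BTU/h

3460 BTU/h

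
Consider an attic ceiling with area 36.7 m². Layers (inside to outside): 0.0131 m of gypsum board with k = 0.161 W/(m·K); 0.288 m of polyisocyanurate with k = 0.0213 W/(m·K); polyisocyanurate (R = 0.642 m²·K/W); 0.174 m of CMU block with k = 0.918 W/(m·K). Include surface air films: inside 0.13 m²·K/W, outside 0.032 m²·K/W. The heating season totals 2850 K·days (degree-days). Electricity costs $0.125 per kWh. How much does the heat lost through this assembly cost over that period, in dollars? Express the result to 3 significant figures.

21.5 dollars

0.0131/0.161 = 0.08137
0.288/0.0213 = 13.52
0.174/0.918 = 0.1895
R_total = 0.13 + 0.08137 + 13.52 + 0.642 + 0.1895 + 0.032 = 14.6 m²·K/W
E = A × HDD × 24 / R / 1000 = 36.7 × 2850 × 24 / 14.6 / 1000 = 172 kWh
Cost = 172 × 0.125 = $21.5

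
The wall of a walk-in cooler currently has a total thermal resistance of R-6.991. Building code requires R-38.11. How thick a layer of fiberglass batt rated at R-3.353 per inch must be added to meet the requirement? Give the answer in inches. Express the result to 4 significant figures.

9.281 in

ΔR = 38.11 − 6.991 = 31.119 ft²·°F·h/BTU
L = ΔR / (R/in) = 31.119/3.353 = 9.2809 in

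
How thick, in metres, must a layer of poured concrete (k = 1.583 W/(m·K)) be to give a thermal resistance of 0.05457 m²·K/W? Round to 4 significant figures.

0.08638 m

L = R·k = 0.05457 × 1.583 = 0.086384 m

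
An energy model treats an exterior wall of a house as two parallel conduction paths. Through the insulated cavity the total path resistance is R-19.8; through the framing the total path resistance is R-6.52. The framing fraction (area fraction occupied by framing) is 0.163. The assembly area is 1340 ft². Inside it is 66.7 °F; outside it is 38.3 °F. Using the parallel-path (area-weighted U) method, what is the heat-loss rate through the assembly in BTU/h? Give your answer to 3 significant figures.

2560 BTU/h

U_eff = 0.837/19.8 + 0.163/6.52 = 0.04227 + 0.025 = 0.06727
R_eff = 1/U_eff = 14.86 ft²·°F·h/BTU
Q = 1340 × (66.7 − 38.3) / 14.86 = 2560 BTU/h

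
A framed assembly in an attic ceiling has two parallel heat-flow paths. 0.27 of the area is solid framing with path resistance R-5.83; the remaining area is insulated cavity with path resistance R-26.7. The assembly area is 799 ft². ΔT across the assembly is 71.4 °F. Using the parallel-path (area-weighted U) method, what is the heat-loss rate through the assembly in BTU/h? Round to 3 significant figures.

U_eff = 0.73/26.7 + 0.27/5.83 = 0.02734 + 0.04631 = 0.07365
R_eff = 1/U_eff = 13.58 ft²·°F·h/BTU
Q = 799 × 71.4 / 13.58 = 4202 BTU/h

4200 BTU/h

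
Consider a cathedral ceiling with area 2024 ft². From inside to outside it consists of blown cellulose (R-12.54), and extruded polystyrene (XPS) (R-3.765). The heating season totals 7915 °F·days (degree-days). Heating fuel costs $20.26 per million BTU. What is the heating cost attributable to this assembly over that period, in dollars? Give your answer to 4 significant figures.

R_total = 12.54 + 3.765 = 16.305 ft²·°F·h/BTU
E = A × HDD × 24 / R = 2024 × 7915 × 24 / 16.305 = 23580000 BTU
Cost = 23580000/10⁶ × 20.26 = $477.74

477.7 dollars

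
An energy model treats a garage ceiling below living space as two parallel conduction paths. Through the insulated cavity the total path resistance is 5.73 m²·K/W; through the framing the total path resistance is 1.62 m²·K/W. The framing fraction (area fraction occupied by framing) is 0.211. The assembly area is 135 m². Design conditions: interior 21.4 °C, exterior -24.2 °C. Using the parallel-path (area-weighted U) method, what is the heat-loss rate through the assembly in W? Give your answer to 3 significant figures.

U_eff = 0.789/5.73 + 0.211/1.62 = 0.1377 + 0.1302 = 0.2679
R_eff = 1/U_eff = 3.732 m²·K/W
Q = 135 × (21.4 − (-24.2)) / 3.732 = 1649 W

1650 W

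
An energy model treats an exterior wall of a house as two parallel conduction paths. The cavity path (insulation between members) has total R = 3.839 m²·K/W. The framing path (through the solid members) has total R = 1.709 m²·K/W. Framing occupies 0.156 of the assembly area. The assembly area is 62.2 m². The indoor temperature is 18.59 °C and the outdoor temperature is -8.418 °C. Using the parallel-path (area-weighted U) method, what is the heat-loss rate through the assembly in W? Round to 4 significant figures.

U_eff = 0.844/3.839 + 0.156/1.709 = 0.21985 + 0.091281 = 0.31113
R_eff = 1/U_eff = 3.2141 m²·K/W
Q = 62.2 × (18.59 − (-8.418)) / 3.2141 = 522.67 W

522.7 W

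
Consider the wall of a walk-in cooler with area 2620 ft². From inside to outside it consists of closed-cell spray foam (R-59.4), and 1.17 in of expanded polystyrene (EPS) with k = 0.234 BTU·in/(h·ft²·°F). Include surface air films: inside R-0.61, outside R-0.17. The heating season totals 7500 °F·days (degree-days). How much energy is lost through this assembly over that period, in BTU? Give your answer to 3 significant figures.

7240000 BTU

1.17/0.234 = 5
R_total = 0.61 + 59.4 + 5 + 0.17 = 65.18 ft²·°F·h/BTU
E = A × HDD × 24 / R = 2620 × 7500 × 24 / 65.18 = 7235000 BTU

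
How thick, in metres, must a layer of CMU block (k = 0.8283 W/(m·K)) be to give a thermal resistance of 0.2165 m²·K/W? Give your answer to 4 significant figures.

0.1793 m

L = R·k = 0.2165 × 0.8283 = 0.17933 m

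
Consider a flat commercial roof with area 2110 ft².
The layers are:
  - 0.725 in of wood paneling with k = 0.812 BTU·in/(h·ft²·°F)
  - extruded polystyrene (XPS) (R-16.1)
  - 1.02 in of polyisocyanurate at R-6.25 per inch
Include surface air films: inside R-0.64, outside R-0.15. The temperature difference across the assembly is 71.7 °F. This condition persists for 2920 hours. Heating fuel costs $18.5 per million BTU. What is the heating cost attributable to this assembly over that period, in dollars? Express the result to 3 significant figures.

0.725/0.812 = 0.8929
1.02 × 6.25 = 6.375
R_total = 0.64 + 0.8929 + 16.1 + 6.375 + 0.15 = 24.16 ft²·°F·h/BTU
Q = 2110 × 71.7 / 24.16 = 6262 BTU/h
E = 6262 × 2920 = 18290000 BTU
Cost = 18290000/10⁶ × 18.5 = $338.3

338 dollars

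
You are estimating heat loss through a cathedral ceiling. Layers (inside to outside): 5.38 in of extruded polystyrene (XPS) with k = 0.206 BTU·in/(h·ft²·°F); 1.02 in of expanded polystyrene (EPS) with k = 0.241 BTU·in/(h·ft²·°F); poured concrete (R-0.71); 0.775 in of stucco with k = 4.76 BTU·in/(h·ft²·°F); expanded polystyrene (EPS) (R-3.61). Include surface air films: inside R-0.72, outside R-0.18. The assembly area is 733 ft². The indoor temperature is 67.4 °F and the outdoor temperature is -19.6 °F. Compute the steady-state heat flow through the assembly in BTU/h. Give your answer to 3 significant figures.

1780 BTU/h

5.38/0.206 = 26.12
1.02/0.241 = 4.232
0.775/4.76 = 0.1628
R_total = 0.72 + 26.12 + 4.232 + 0.71 + 0.1628 + 3.61 + 0.18 = 35.73 ft²·°F·h/BTU
Q = A·ΔT/R = 733 × (67.4 − (-19.6)) / 35.73 = 1785 BTU/h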